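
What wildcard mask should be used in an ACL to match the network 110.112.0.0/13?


Subnet mask: 255.248.0.0
Wildcard = 255.255.255.255 - subnet mask
255 - 255 = 0
255 - 248 = 7
255 - 0 = 255
255 - 0 = 255
Wildcard: 0.7.255.255


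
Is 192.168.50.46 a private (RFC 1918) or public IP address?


RFC 1918 private ranges:
  10.0.0.0/8 (10.0.0.0 - 10.255.255.255)
  172.16.0.0/12 (172.16.0.0 - 172.31.255.255)
  192.168.0.0/16 (192.168.0.0 - 192.168.255.255)
Private (in 192.168.0.0/16)


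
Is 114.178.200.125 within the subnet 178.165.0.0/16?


Subnet network: 178.165.0.0
Test IP AND mask: 114.178.0.0
No, 114.178.200.125 is not in 178.165.0.0/16


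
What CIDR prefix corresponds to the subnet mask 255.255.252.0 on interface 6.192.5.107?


Binary: 11111111.11111111.11111100.00000000
Count leading 1s
Prefix: /22


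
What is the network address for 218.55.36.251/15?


IP:   11011010.00110111.00100100.11111011
Mask: 11111111.11111110.00000000.00000000
AND operation:
Net:  11011010.00110110.00000000.00000000
Network: 218.54.0.0/15


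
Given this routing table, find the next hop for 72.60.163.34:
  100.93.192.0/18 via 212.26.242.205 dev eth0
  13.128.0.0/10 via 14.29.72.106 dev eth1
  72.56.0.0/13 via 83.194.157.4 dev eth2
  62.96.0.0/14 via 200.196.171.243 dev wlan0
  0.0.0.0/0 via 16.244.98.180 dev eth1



Longest prefix match for 72.60.163.34:
  /18 100.93.192.0: no
  /10 13.128.0.0: no
  /13 72.56.0.0: MATCH
  /14 62.96.0.0: no
  /0 0.0.0.0: MATCH
Selected: next-hop 83.194.157.4 via eth2 (matched /13)


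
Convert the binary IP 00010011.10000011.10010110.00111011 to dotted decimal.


00010011 = 19
10000011 = 131
10010110 = 150
00111011 = 59
IP: 19.131.150.59


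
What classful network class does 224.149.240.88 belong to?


First octet: 224
Binary: 11100000
1110xxxx -> Class D (224-239)
Class D (multicast), default mask N/A


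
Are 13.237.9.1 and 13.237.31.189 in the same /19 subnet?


Mask: 255.255.224.0
13.237.9.1 AND mask = 13.237.0.0
13.237.31.189 AND mask = 13.237.0.0
Yes, same subnet (13.237.0.0)


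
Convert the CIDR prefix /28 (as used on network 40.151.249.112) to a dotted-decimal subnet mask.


/28 means 28 network bits, 4 host bits
Binary: 11111111111111111111111111110000
Mask: 255.255.255.240


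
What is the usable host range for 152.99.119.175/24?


Network: 152.99.119.0
Broadcast: 152.99.119.255
First usable = network + 1
Last usable = broadcast - 1
Range: 152.99.119.1 to 152.99.119.254


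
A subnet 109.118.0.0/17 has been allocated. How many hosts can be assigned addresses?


Host bits = 32 - 17 = 15
Total addresses = 2^15 = 32768
Usable = total - 2 (network and broadcast)
Usable hosts: 32766


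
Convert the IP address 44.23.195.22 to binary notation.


44 = 00101100
23 = 00010111
195 = 11000011
22 = 00010110
Binary: 00101100.00010111.11000011.00010110


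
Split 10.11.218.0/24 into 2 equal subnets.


New prefix = 24 + 1 = 25
Each subnet has 128 addresses
  10.11.218.0/25
  10.11.218.128/25
Subnets: 10.11.218.0/25, 10.11.218.128/25


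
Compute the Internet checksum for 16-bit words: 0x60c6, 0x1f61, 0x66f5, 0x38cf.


Sum all words (with carry folding):
+ 0x60c6 = 0x60c6
+ 0x1f61 = 0x8027
+ 0x66f5 = 0xe71c
+ 0x38cf = 0x1fec
One's complement: ~0x1fec
Checksum = 0xe013


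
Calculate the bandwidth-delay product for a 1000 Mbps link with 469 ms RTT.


BDP = bandwidth * RTT
= 1000 Mbps * 469 ms
= 1000 * 1e6 * 469 / 1000 bits
= 469000000 bits
= 58625000 bytes
= 57250.9766 KB
BDP = 469000000 bits (58625000 bytes)


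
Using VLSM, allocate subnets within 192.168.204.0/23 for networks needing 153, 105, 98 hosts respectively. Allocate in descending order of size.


153 hosts -> /24 (254 usable): 192.168.204.0/24
105 hosts -> /25 (126 usable): 192.168.205.0/25
98 hosts -> /25 (126 usable): 192.168.205.128/25
Allocation: 192.168.204.0/24 (153 hosts, 254 usable); 192.168.205.0/25 (105 hosts, 126 usable); 192.168.205.128/25 (98 hosts, 126 usable)


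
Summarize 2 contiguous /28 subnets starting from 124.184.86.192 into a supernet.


Original prefix: /28
Number of subnets: 2 = 2^1
New prefix = 28 - 1 = 27
Supernet: 124.184.86.192/27


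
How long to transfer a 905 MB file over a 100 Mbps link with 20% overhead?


Effective throughput = 100 * (1 - 20/100) = 80 Mbps
File size in Mb = 905 * 8 = 7240 Mb
Time = 7240 / 80
Time = 90.5 seconds


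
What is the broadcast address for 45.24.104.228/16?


Network: 45.24.0.0/16
Host bits = 16
Set all host bits to 1:
Broadcast: 45.24.255.255


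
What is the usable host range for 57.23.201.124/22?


Network: 57.23.200.0
Broadcast: 57.23.203.255
First usable = network + 1
Last usable = broadcast - 1
Range: 57.23.200.1 to 57.23.203.254


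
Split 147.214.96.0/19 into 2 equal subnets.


New prefix = 19 + 1 = 20
Each subnet has 4096 addresses
  147.214.96.0/20
  147.214.112.0/20
Subnets: 147.214.96.0/20, 147.214.112.0/20


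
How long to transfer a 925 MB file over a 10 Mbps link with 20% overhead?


Effective throughput = 10 * (1 - 20/100) = 8 Mbps
File size in Mb = 925 * 8 = 7400 Mb
Time = 7400 / 8
Time = 925 seconds


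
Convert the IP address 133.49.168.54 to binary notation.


133 = 10000101
49 = 00110001
168 = 10101000
54 = 00110110
Binary: 10000101.00110001.10101000.00110110


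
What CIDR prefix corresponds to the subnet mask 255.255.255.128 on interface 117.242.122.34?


Binary: 11111111.11111111.11111111.10000000
Count leading 1s
Prefix: /25


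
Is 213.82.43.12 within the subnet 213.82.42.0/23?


Subnet network: 213.82.42.0
Test IP AND mask: 213.82.42.0
Yes, 213.82.43.12 is in 213.82.42.0/23


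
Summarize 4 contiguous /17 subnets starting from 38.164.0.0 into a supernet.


Original prefix: /17
Number of subnets: 4 = 2^2
New prefix = 17 - 2 = 15
Supernet: 38.164.0.0/15


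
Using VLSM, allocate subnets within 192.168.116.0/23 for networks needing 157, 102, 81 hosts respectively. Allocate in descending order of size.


157 hosts -> /24 (254 usable): 192.168.116.0/24
102 hosts -> /25 (126 usable): 192.168.117.0/25
81 hosts -> /25 (126 usable): 192.168.117.128/25
Allocation: 192.168.116.0/24 (157 hosts, 254 usable); 192.168.117.0/25 (102 hosts, 126 usable); 192.168.117.128/25 (81 hosts, 126 usable)


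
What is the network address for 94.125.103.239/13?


IP:   01011110.01111101.01100111.11101111
Mask: 11111111.11111000.00000000.00000000
AND operation:
Net:  01011110.01111000.00000000.00000000
Network: 94.120.0.0/13


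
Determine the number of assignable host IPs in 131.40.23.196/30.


Host bits = 32 - 30 = 2
Total addresses = 2^2 = 4
Usable = total - 2 (network and broadcast)
Usable hosts: 2


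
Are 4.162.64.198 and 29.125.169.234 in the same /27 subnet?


Mask: 255.255.255.224
4.162.64.198 AND mask = 4.162.64.192
29.125.169.234 AND mask = 29.125.169.224
No, different subnets (4.162.64.192 vs 29.125.169.224)


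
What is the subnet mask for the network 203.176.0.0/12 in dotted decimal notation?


/12 means 12 network bits, 20 host bits
Binary: 11111111111100000000000000000000
Mask: 255.240.0.0


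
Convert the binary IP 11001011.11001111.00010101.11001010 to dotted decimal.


11001011 = 203
11001111 = 207
00010101 = 21
11001010 = 202
IP: 203.207.21.202


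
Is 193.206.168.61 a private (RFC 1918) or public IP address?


RFC 1918 private ranges:
  10.0.0.0/8 (10.0.0.0 - 10.255.255.255)
  172.16.0.0/12 (172.16.0.0 - 172.31.255.255)
  192.168.0.0/16 (192.168.0.0 - 192.168.255.255)
Public (not in any RFC 1918 range)


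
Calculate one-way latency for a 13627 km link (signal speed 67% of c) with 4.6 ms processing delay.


Speed = 0.67 * 3e5 km/s = 201000 km/s
Propagation delay = 13627 / 201000 = 0.0678 s = 67.796 ms
Processing delay = 4.6 ms
Total one-way latency = 72.396 ms


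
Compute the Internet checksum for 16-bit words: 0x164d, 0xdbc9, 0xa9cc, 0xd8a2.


Sum all words (with carry folding):
+ 0x164d = 0x164d
+ 0xdbc9 = 0xf216
+ 0xa9cc = 0x9be3
+ 0xd8a2 = 0x7486
One's complement: ~0x7486
Checksum = 0x8b79


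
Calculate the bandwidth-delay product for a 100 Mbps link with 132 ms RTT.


BDP = bandwidth * RTT
= 100 Mbps * 132 ms
= 100 * 1e6 * 132 / 1000 bits
= 13200000 bits
= 1650000 bytes
= 1611.3281 KB
BDP = 13200000 bits (1650000 bytes)


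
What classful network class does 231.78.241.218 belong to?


First octet: 231
Binary: 11100111
1110xxxx -> Class D (224-239)
Class D (multicast), default mask N/A


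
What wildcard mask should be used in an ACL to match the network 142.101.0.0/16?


Subnet mask: 255.255.0.0
Wildcard = 255.255.255.255 - subnet mask
255 - 255 = 0
255 - 255 = 0
255 - 0 = 255
255 - 0 = 255
Wildcard: 0.0.255.255


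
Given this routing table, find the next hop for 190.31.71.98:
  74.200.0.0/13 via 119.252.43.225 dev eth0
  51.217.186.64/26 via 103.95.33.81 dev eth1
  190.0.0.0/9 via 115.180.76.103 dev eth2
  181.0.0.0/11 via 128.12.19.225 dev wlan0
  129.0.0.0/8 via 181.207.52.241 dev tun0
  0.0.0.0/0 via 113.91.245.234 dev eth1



Longest prefix match for 190.31.71.98:
  /13 74.200.0.0: no
  /26 51.217.186.64: no
  /9 190.0.0.0: MATCH
  /11 181.0.0.0: no
  /8 129.0.0.0: no
  /0 0.0.0.0: MATCH
Selected: next-hop 115.180.76.103 via eth2 (matched /9)


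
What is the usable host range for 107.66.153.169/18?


Network: 107.66.128.0
Broadcast: 107.66.191.255
First usable = network + 1
Last usable = broadcast - 1
Range: 107.66.128.1 to 107.66.191.254


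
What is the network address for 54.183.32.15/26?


IP:   00110110.10110111.00100000.00001111
Mask: 11111111.11111111.11111111.11000000
AND operation:
Net:  00110110.10110111.00100000.00000000
Network: 54.183.32.0/26


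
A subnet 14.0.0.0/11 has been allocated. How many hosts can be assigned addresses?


Host bits = 32 - 11 = 21
Total addresses = 2^21 = 2097152
Usable = total - 2 (network and broadcast)
Usable hosts: 2097150


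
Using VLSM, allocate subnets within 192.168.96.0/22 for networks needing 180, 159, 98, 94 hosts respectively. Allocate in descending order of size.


180 hosts -> /24 (254 usable): 192.168.96.0/24
159 hosts -> /24 (254 usable): 192.168.97.0/24
98 hosts -> /25 (126 usable): 192.168.98.0/25
94 hosts -> /25 (126 usable): 192.168.98.128/25
Allocation: 192.168.96.0/24 (180 hosts, 254 usable); 192.168.97.0/24 (159 hosts, 254 usable); 192.168.98.0/25 (98 hosts, 126 usable); 192.168.98.128/25 (94 hosts, 126 usable)


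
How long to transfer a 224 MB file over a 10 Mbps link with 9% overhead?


Effective throughput = 10 * (1 - 9/100) = 9.1 Mbps
File size in Mb = 224 * 8 = 1792 Mb
Time = 1792 / 9.1
Time = 196.9231 seconds


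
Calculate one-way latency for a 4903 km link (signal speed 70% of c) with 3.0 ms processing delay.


Speed = 0.7 * 3e5 km/s = 210000 km/s
Propagation delay = 4903 / 210000 = 0.0233 s = 23.3476 ms
Processing delay = 3.0 ms
Total one-way latency = 26.3476 ms


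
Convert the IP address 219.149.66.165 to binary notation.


219 = 11011011
149 = 10010101
66 = 01000010
165 = 10100101
Binary: 11011011.10010101.01000010.10100101


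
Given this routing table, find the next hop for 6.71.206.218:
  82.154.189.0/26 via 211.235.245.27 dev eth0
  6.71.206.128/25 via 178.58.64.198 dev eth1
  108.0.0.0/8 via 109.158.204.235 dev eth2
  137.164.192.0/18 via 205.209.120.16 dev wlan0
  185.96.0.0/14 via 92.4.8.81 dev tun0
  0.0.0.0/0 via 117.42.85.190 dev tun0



Longest prefix match for 6.71.206.218:
  /26 82.154.189.0: no
  /25 6.71.206.128: MATCH
  /8 108.0.0.0: no
  /18 137.164.192.0: no
  /14 185.96.0.0: no
  /0 0.0.0.0: MATCH
Selected: next-hop 178.58.64.198 via eth1 (matched /25)


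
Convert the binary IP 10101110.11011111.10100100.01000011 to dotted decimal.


10101110 = 174
11011111 = 223
10100100 = 164
01000011 = 67
IP: 174.223.164.67


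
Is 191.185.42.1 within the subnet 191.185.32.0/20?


Subnet network: 191.185.32.0
Test IP AND mask: 191.185.32.0
Yes, 191.185.42.1 is in 191.185.32.0/20


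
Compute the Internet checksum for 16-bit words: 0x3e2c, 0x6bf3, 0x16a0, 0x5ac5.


Sum all words (with carry folding):
+ 0x3e2c = 0x3e2c
+ 0x6bf3 = 0xaa1f
+ 0x16a0 = 0xc0bf
+ 0x5ac5 = 0x1b85
One's complement: ~0x1b85
Checksum = 0xe47a


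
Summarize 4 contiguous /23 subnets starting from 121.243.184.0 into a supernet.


Original prefix: /23
Number of subnets: 4 = 2^2
New prefix = 23 - 2 = 21
Supernet: 121.243.184.0/21


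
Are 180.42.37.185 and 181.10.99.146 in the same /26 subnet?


Mask: 255.255.255.192
180.42.37.185 AND mask = 180.42.37.128
181.10.99.146 AND mask = 181.10.99.128
No, different subnets (180.42.37.128 vs 181.10.99.128)


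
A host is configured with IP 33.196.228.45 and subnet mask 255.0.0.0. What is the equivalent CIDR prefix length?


Binary: 11111111.00000000.00000000.00000000
Count leading 1s
Prefix: /8


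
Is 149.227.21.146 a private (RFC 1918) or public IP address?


RFC 1918 private ranges:
  10.0.0.0/8 (10.0.0.0 - 10.255.255.255)
  172.16.0.0/12 (172.16.0.0 - 172.31.255.255)
  192.168.0.0/16 (192.168.0.0 - 192.168.255.255)
Public (not in any RFC 1918 range)


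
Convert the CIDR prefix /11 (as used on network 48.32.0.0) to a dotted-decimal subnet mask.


/11 means 11 network bits, 21 host bits
Binary: 11111111111000000000000000000000
Mask: 255.224.0.0


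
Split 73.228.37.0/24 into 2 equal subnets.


New prefix = 24 + 1 = 25
Each subnet has 128 addresses
  73.228.37.0/25
  73.228.37.128/25
Subnets: 73.228.37.0/25, 73.228.37.128/25


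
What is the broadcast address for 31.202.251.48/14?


Network: 31.200.0.0/14
Host bits = 18
Set all host bits to 1:
Broadcast: 31.203.255.255


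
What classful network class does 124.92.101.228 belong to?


First octet: 124
Binary: 01111100
0xxxxxxx -> Class A (1-126)
Class A, default mask 255.0.0.0 (/8)


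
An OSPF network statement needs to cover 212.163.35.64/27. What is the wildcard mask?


Subnet mask: 255.255.255.224
Wildcard = 255.255.255.255 - subnet mask
255 - 255 = 0
255 - 255 = 0
255 - 255 = 0
255 - 224 = 31
Wildcard: 0.0.0.31


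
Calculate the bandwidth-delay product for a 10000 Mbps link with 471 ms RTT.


BDP = bandwidth * RTT
= 10000 Mbps * 471 ms
= 10000 * 1e6 * 471 / 1000 bits
= 4710000000 bits
= 588750000 bytes
= 574951.1719 KB
BDP = 4710000000 bits (588750000 bytes)


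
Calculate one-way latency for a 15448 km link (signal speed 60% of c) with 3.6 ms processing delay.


Speed = 0.6 * 3e5 km/s = 180000 km/s
Propagation delay = 15448 / 180000 = 0.0858 s = 85.8222 ms
Processing delay = 3.6 ms
Total one-way latency = 89.4222 ms


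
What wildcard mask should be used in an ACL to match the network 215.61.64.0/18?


Subnet mask: 255.255.192.0
Wildcard = 255.255.255.255 - subnet mask
255 - 255 = 0
255 - 255 = 0
255 - 192 = 63
255 - 0 = 255
Wildcard: 0.0.63.255


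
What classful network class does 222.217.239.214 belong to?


First octet: 222
Binary: 11011110
110xxxxx -> Class C (192-223)
Class C, default mask 255.255.255.0 (/24)


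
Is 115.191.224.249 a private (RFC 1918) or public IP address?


RFC 1918 private ranges:
  10.0.0.0/8 (10.0.0.0 - 10.255.255.255)
  172.16.0.0/12 (172.16.0.0 - 172.31.255.255)
  192.168.0.0/16 (192.168.0.0 - 192.168.255.255)
Public (not in any RFC 1918 range)


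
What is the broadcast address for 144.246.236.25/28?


Network: 144.246.236.16/28
Host bits = 4
Set all host bits to 1:
Broadcast: 144.246.236.31


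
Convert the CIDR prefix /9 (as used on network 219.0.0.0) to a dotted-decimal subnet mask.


/9 means 9 network bits, 23 host bits
Binary: 11111111100000000000000000000000
Mask: 255.128.0.0


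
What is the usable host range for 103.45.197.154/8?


Network: 103.0.0.0
Broadcast: 103.255.255.255
First usable = network + 1
Last usable = broadcast - 1
Range: 103.0.0.1 to 103.255.255.254


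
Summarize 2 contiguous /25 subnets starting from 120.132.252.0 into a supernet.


Original prefix: /25
Number of subnets: 2 = 2^1
New prefix = 25 - 1 = 24
Supernet: 120.132.252.0/24


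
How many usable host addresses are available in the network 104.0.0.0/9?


Host bits = 32 - 9 = 23
Total addresses = 2^23 = 8388608
Usable = total - 2 (network and broadcast)
Usable hosts: 8388606


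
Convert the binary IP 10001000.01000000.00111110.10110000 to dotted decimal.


10001000 = 136
01000000 = 64
00111110 = 62
10110000 = 176
IP: 136.64.62.176


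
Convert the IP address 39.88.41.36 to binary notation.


39 = 00100111
88 = 01011000
41 = 00101001
36 = 00100100
Binary: 00100111.01011000.00101001.00100100


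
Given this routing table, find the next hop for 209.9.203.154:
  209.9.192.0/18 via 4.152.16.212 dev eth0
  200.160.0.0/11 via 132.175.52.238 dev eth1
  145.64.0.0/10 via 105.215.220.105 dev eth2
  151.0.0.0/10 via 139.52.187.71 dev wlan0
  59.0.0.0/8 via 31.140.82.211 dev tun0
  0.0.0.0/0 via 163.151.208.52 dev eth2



Longest prefix match for 209.9.203.154:
  /18 209.9.192.0: MATCH
  /11 200.160.0.0: no
  /10 145.64.0.0: no
  /10 151.0.0.0: no
  /8 59.0.0.0: no
  /0 0.0.0.0: MATCH
Selected: next-hop 4.152.16.212 via eth0 (matched /18)


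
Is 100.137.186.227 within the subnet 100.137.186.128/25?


Subnet network: 100.137.186.128
Test IP AND mask: 100.137.186.128
Yes, 100.137.186.227 is in 100.137.186.128/25


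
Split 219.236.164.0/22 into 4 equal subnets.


New prefix = 22 + 2 = 24
Each subnet has 256 addresses
  219.236.164.0/24
  219.236.165.0/24
  219.236.166.0/24
  219.236.167.0/24
Subnets: 219.236.164.0/24, 219.236.165.0/24, 219.236.166.0/24, 219.236.167.0/24


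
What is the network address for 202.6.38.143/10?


IP:   11001010.00000110.00100110.10001111
Mask: 11111111.11000000.00000000.00000000
AND operation:
Net:  11001010.00000000.00000000.00000000
Network: 202.0.0.0/10


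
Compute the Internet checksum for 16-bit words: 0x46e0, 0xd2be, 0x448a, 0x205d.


Sum all words (with carry folding):
+ 0x46e0 = 0x46e0
+ 0xd2be = 0x199f
+ 0x448a = 0x5e29
+ 0x205d = 0x7e86
One's complement: ~0x7e86
Checksum = 0x8179


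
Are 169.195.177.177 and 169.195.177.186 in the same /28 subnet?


Mask: 255.255.255.240
169.195.177.177 AND mask = 169.195.177.176
169.195.177.186 AND mask = 169.195.177.176
Yes, same subnet (169.195.177.176)


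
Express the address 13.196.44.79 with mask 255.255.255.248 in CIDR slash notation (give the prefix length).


Binary: 11111111.11111111.11111111.11111000
Count leading 1s
Prefix: /29


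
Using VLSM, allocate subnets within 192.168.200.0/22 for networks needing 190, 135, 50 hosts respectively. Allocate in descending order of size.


190 hosts -> /24 (254 usable): 192.168.200.0/24
135 hosts -> /24 (254 usable): 192.168.201.0/24
50 hosts -> /26 (62 usable): 192.168.202.0/26
Allocation: 192.168.200.0/24 (190 hosts, 254 usable); 192.168.201.0/24 (135 hosts, 254 usable); 192.168.202.0/26 (50 hosts, 62 usable)


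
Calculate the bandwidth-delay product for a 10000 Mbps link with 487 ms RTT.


BDP = bandwidth * RTT
= 10000 Mbps * 487 ms
= 10000 * 1e6 * 487 / 1000 bits
= 4870000000 bits
= 608750000 bytes
= 594482.4219 KB
BDP = 4870000000 bits (608750000 bytes)


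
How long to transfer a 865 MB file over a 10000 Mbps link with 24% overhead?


Effective throughput = 10000 * (1 - 24/100) = 7600 Mbps
File size in Mb = 865 * 8 = 6920 Mb
Time = 6920 / 7600
Time = 0.9105 seconds


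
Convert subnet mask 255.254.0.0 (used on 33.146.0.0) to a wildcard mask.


Subnet mask: 255.254.0.0
Wildcard = 255.255.255.255 - subnet mask
255 - 255 = 0
255 - 254 = 1
255 - 0 = 255
255 - 0 = 255
Wildcard: 0.1.255.255


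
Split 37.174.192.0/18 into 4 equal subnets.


New prefix = 18 + 2 = 20
Each subnet has 4096 addresses
  37.174.192.0/20
  37.174.208.0/20
  37.174.224.0/20
  37.174.240.0/20
Subnets: 37.174.192.0/20, 37.174.208.0/20, 37.174.224.0/20, 37.174.240.0/20


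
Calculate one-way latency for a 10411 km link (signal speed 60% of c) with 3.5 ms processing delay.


Speed = 0.6 * 3e5 km/s = 180000 km/s
Propagation delay = 10411 / 180000 = 0.0578 s = 57.8389 ms
Processing delay = 3.5 ms
Total one-way latency = 61.3389 ms


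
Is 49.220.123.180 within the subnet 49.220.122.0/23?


Subnet network: 49.220.122.0
Test IP AND mask: 49.220.122.0
Yes, 49.220.123.180 is in 49.220.122.0/23


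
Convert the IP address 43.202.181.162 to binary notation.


43 = 00101011
202 = 11001010
181 = 10110101
162 = 10100010
Binary: 00101011.11001010.10110101.10100010


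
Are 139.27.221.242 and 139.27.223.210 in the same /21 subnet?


Mask: 255.255.248.0
139.27.221.242 AND mask = 139.27.216.0
139.27.223.210 AND mask = 139.27.216.0
Yes, same subnet (139.27.216.0)


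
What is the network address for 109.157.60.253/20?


IP:   01101101.10011101.00111100.11111101
Mask: 11111111.11111111.11110000.00000000
AND operation:
Net:  01101101.10011101.00110000.00000000
Network: 109.157.48.0/20


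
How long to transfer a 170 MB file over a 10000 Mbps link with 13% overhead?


Effective throughput = 10000 * (1 - 13/100) = 8700 Mbps
File size in Mb = 170 * 8 = 1360 Mb
Time = 1360 / 8700
Time = 0.1563 seconds


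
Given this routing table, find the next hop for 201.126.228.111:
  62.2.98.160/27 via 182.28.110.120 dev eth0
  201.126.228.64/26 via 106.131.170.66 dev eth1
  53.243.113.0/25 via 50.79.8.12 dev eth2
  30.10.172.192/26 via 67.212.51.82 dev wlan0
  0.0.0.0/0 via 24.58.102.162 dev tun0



Longest prefix match for 201.126.228.111:
  /27 62.2.98.160: no
  /26 201.126.228.64: MATCH
  /25 53.243.113.0: no
  /26 30.10.172.192: no
  /0 0.0.0.0: MATCH
Selected: next-hop 106.131.170.66 via eth1 (matched /26)


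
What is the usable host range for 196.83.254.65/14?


Network: 196.80.0.0
Broadcast: 196.83.255.255
First usable = network + 1
Last usable = broadcast - 1
Range: 196.80.0.1 to 196.83.255.254


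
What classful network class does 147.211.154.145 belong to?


First octet: 147
Binary: 10010011
10xxxxxx -> Class B (128-191)
Class B, default mask 255.255.0.0 (/16)


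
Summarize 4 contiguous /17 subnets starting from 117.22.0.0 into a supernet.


Original prefix: /17
Number of subnets: 4 = 2^2
New prefix = 17 - 2 = 15
Supernet: 117.22.0.0/15


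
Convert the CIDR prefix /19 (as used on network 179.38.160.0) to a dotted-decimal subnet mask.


/19 means 19 network bits, 13 host bits
Binary: 11111111111111111110000000000000
Mask: 255.255.224.0


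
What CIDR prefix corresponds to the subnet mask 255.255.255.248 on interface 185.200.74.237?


Binary: 11111111.11111111.11111111.11111000
Count leading 1s
Prefix: /29


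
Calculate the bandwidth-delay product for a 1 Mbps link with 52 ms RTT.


BDP = bandwidth * RTT
= 1 Mbps * 52 ms
= 1 * 1e6 * 52 / 1000 bits
= 52000 bits
= 6500 bytes
= 6.3477 KB
BDP = 52000 bits (6500 bytes)


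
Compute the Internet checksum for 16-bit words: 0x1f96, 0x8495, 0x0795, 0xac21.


Sum all words (with carry folding):
+ 0x1f96 = 0x1f96
+ 0x8495 = 0xa42b
+ 0x0795 = 0xabc0
+ 0xac21 = 0x57e2
One's complement: ~0x57e2
Checksum = 0xa81d


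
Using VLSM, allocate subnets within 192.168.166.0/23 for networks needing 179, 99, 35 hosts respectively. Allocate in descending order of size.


179 hosts -> /24 (254 usable): 192.168.166.0/24
99 hosts -> /25 (126 usable): 192.168.167.0/25
35 hosts -> /26 (62 usable): 192.168.167.128/26
Allocation: 192.168.166.0/24 (179 hosts, 254 usable); 192.168.167.0/25 (99 hosts, 126 usable); 192.168.167.128/26 (35 hosts, 62 usable)


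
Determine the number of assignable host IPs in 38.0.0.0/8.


Host bits = 32 - 8 = 24
Total addresses = 2^24 = 16777216
Usable = total - 2 (network and broadcast)
Usable hosts: 16777214


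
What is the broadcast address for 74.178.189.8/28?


Network: 74.178.189.0/28
Host bits = 4
Set all host bits to 1:
Broadcast: 74.178.189.15


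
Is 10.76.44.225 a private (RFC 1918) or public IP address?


RFC 1918 private ranges:
  10.0.0.0/8 (10.0.0.0 - 10.255.255.255)
  172.16.0.0/12 (172.16.0.0 - 172.31.255.255)
  192.168.0.0/16 (192.168.0.0 - 192.168.255.255)
Private (in 10.0.0.0/8)


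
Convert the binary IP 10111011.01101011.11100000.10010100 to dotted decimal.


10111011 = 187
01101011 = 107
11100000 = 224
10010100 = 148
IP: 187.107.224.148


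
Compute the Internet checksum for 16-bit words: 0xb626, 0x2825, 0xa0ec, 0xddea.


Sum all words (with carry folding):
+ 0xb626 = 0xb626
+ 0x2825 = 0xde4b
+ 0xa0ec = 0x7f38
+ 0xddea = 0x5d23
One's complement: ~0x5d23
Checksum = 0xa2dc


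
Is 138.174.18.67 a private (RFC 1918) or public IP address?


RFC 1918 private ranges:
  10.0.0.0/8 (10.0.0.0 - 10.255.255.255)
  172.16.0.0/12 (172.16.0.0 - 172.31.255.255)
  192.168.0.0/16 (192.168.0.0 - 192.168.255.255)
Public (not in any RFC 1918 range)


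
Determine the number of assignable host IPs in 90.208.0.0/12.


Host bits = 32 - 12 = 20
Total addresses = 2^20 = 1048576
Usable = total - 2 (network and broadcast)
Usable hosts: 1048574


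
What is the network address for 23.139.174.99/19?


IP:   00010111.10001011.10101110.01100011
Mask: 11111111.11111111.11100000.00000000
AND operation:
Net:  00010111.10001011.10100000.00000000
Network: 23.139.160.0/19


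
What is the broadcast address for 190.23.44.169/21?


Network: 190.23.40.0/21
Host bits = 11
Set all host bits to 1:
Broadcast: 190.23.47.255


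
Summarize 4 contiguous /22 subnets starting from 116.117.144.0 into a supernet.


Original prefix: /22
Number of subnets: 4 = 2^2
New prefix = 22 - 2 = 20
Supernet: 116.117.144.0/20


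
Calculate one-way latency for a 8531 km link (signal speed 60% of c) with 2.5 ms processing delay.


Speed = 0.6 * 3e5 km/s = 180000 km/s
Propagation delay = 8531 / 180000 = 0.0474 s = 47.3944 ms
Processing delay = 2.5 ms
Total one-way latency = 49.8944 ms


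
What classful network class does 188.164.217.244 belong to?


First octet: 188
Binary: 10111100
10xxxxxx -> Class B (128-191)
Class B, default mask 255.255.0.0 (/16)


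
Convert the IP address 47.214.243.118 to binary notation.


47 = 00101111
214 = 11010110
243 = 11110011
118 = 01110110
Binary: 00101111.11010110.11110011.01110110


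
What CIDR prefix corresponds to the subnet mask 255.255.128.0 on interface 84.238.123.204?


Binary: 11111111.11111111.10000000.00000000
Count leading 1s
Prefix: /17


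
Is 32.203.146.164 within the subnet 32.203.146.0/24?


Subnet network: 32.203.146.0
Test IP AND mask: 32.203.146.0
Yes, 32.203.146.164 is in 32.203.146.0/24


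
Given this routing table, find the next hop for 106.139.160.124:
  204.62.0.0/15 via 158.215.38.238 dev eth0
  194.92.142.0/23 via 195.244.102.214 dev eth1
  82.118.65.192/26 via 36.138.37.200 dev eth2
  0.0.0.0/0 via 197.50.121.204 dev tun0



Longest prefix match for 106.139.160.124:
  /15 204.62.0.0: no
  /23 194.92.142.0: no
  /26 82.118.65.192: no
  /0 0.0.0.0: MATCH
Selected: next-hop 197.50.121.204 via tun0 (matched /0)


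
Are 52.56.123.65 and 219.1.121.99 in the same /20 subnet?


Mask: 255.255.240.0
52.56.123.65 AND mask = 52.56.112.0
219.1.121.99 AND mask = 219.1.112.0
No, different subnets (52.56.112.0 vs 219.1.112.0)


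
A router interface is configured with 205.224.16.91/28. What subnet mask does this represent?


/28 means 28 network bits, 4 host bits
Binary: 11111111111111111111111111110000
Mask: 255.255.255.240


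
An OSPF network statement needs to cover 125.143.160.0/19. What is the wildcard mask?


Subnet mask: 255.255.224.0
Wildcard = 255.255.255.255 - subnet mask
255 - 255 = 0
255 - 255 = 0
255 - 224 = 31
255 - 0 = 255
Wildcard: 0.0.31.255


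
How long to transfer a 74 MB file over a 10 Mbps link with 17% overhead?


Effective throughput = 10 * (1 - 17/100) = 8.3 Mbps
File size in Mb = 74 * 8 = 592 Mb
Time = 592 / 8.3
Time = 71.3253 seconds


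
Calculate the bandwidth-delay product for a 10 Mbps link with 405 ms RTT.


BDP = bandwidth * RTT
= 10 Mbps * 405 ms
= 10 * 1e6 * 405 / 1000 bits
= 4050000 bits
= 506250 bytes
= 494.3848 KB
BDP = 4050000 bits (506250 bytes)


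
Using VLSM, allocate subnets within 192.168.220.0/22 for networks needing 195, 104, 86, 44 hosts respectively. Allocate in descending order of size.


195 hosts -> /24 (254 usable): 192.168.220.0/24
104 hosts -> /25 (126 usable): 192.168.221.0/25
86 hosts -> /25 (126 usable): 192.168.221.128/25
44 hosts -> /26 (62 usable): 192.168.222.0/26
Allocation: 192.168.220.0/24 (195 hosts, 254 usable); 192.168.221.0/25 (104 hosts, 126 usable); 192.168.221.128/25 (86 hosts, 126 usable); 192.168.222.0/26 (44 hosts, 62 usable)


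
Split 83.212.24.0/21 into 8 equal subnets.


New prefix = 21 + 3 = 24
Each subnet has 256 addresses
  83.212.24.0/24
  83.212.25.0/24
  83.212.26.0/24
  83.212.27.0/24
  83.212.28.0/24
  83.212.29.0/24
  83.212.30.0/24
  83.212.31.0/24
Subnets: 83.212.24.0/24, 83.212.25.0/24, 83.212.26.0/24, 83.212.27.0/24, 83.212.28.0/24, 83.212.29.0/24, 83.212.30.0/24, 83.212.31.0/24


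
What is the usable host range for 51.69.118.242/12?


Network: 51.64.0.0
Broadcast: 51.79.255.255
First usable = network + 1
Last usable = broadcast - 1
Range: 51.64.0.1 to 51.79.255.254


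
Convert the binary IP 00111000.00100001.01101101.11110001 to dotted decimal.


00111000 = 56
00100001 = 33
01101101 = 109
11110001 = 241
IP: 56.33.109.241


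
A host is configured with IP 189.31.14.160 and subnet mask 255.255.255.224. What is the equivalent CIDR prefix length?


Binary: 11111111.11111111.11111111.11100000
Count leading 1s
Prefix: /27


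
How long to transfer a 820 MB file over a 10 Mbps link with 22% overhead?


Effective throughput = 10 * (1 - 22/100) = 7.8 Mbps
File size in Mb = 820 * 8 = 6560 Mb
Time = 6560 / 7.8
Time = 841.0256 seconds


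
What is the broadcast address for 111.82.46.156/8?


Network: 111.0.0.0/8
Host bits = 24
Set all host bits to 1:
Broadcast: 111.255.255.255


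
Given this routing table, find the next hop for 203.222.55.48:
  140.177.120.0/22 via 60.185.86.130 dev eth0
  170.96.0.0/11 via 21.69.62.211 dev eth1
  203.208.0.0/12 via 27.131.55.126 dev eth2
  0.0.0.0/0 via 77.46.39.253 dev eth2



Longest prefix match for 203.222.55.48:
  /22 140.177.120.0: no
  /11 170.96.0.0: no
  /12 203.208.0.0: MATCH
  /0 0.0.0.0: MATCH
Selected: next-hop 27.131.55.126 via eth2 (matched /12)


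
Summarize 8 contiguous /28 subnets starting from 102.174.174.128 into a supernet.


Original prefix: /28
Number of subnets: 8 = 2^3
New prefix = 28 - 3 = 25
Supernet: 102.174.174.128/25


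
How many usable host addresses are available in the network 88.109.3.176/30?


Host bits = 32 - 30 = 2
Total addresses = 2^2 = 4
Usable = total - 2 (network and broadcast)
Usable hosts: 2


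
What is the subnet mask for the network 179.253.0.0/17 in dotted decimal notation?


/17 means 17 network bits, 15 host bits
Binary: 11111111111111111000000000000000
Mask: 255.255.128.0


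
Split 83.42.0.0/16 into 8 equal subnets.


New prefix = 16 + 3 = 19
Each subnet has 8192 addresses
  83.42.0.0/19
  83.42.32.0/19
  83.42.64.0/19
  83.42.96.0/19
  83.42.128.0/19
  83.42.160.0/19
  83.42.192.0/19
  83.42.224.0/19
Subnets: 83.42.0.0/19, 83.42.32.0/19, 83.42.64.0/19, 83.42.96.0/19, 83.42.128.0/19, 83.42.160.0/19, 83.42.192.0/19, 83.42.224.0/19


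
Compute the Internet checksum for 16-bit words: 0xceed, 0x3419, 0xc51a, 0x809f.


Sum all words (with carry folding):
+ 0xceed = 0xceed
+ 0x3419 = 0x0307
+ 0xc51a = 0xc821
+ 0x809f = 0x48c1
One's complement: ~0x48c1
Checksum = 0xb73e


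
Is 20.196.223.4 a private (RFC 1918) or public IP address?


RFC 1918 private ranges:
  10.0.0.0/8 (10.0.0.0 - 10.255.255.255)
  172.16.0.0/12 (172.16.0.0 - 172.31.255.255)
  192.168.0.0/16 (192.168.0.0 - 192.168.255.255)
Public (not in any RFC 1918 range)


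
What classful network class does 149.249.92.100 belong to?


First octet: 149
Binary: 10010101
10xxxxxx -> Class B (128-191)
Class B, default mask 255.255.0.0 (/16)


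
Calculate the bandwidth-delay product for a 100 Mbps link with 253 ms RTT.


BDP = bandwidth * RTT
= 100 Mbps * 253 ms
= 100 * 1e6 * 253 / 1000 bits
= 25300000 bits
= 3162500 bytes
= 3088.3789 KB
BDP = 25300000 bits (3162500 bytes)


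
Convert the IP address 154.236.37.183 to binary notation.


154 = 10011010
236 = 11101100
37 = 00100101
183 = 10110111
Binary: 10011010.11101100.00100101.10110111


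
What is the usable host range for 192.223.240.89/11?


Network: 192.192.0.0
Broadcast: 192.223.255.255
First usable = network + 1
Last usable = broadcast - 1
Range: 192.192.0.1 to 192.223.255.254


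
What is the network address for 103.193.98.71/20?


IP:   01100111.11000001.01100010.01000111
Mask: 11111111.11111111.11110000.00000000
AND operation:
Net:  01100111.11000001.01100000.00000000
Network: 103.193.96.0/20


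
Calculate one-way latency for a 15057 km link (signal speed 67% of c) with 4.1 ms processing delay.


Speed = 0.67 * 3e5 km/s = 201000 km/s
Propagation delay = 15057 / 201000 = 0.0749 s = 74.9104 ms
Processing delay = 4.1 ms
Total one-way latency = 79.0104 ms


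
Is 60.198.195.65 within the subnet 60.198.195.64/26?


Subnet network: 60.198.195.64
Test IP AND mask: 60.198.195.64
Yes, 60.198.195.65 is in 60.198.195.64/26


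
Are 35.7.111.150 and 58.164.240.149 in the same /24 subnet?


Mask: 255.255.255.0
35.7.111.150 AND mask = 35.7.111.0
58.164.240.149 AND mask = 58.164.240.0
No, different subnets (35.7.111.0 vs 58.164.240.0)


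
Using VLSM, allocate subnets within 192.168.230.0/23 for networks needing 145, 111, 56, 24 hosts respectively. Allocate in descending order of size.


145 hosts -> /24 (254 usable): 192.168.230.0/24
111 hosts -> /25 (126 usable): 192.168.231.0/25
56 hosts -> /26 (62 usable): 192.168.231.128/26
24 hosts -> /27 (30 usable): 192.168.231.192/27
Allocation: 192.168.230.0/24 (145 hosts, 254 usable); 192.168.231.0/25 (111 hosts, 126 usable); 192.168.231.128/26 (56 hosts, 62 usable); 192.168.231.192/27 (24 hosts, 30 usable)


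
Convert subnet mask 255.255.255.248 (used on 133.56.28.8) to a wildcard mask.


Subnet mask: 255.255.255.248
Wildcard = 255.255.255.255 - subnet mask
255 - 255 = 0
255 - 255 = 0
255 - 255 = 0
255 - 248 = 7
Wildcard: 0.0.0.7


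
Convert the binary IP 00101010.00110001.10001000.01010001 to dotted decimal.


00101010 = 42
00110001 = 49
10001000 = 136
01010001 = 81
IP: 42.49.136.81


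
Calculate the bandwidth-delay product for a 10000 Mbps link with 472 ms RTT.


BDP = bandwidth * RTT
= 10000 Mbps * 472 ms
= 10000 * 1e6 * 472 / 1000 bits
= 4720000000 bits
= 590000000 bytes
= 576171.875 KB
BDP = 4720000000 bits (590000000 bytes)


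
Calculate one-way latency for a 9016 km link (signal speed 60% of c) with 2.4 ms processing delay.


Speed = 0.6 * 3e5 km/s = 180000 km/s
Propagation delay = 9016 / 180000 = 0.0501 s = 50.0889 ms
Processing delay = 2.4 ms
Total one-way latency = 52.4889 ms


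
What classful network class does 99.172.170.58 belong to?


First octet: 99
Binary: 01100011
0xxxxxxx -> Class A (1-126)
Class A, default mask 255.0.0.0 (/8)


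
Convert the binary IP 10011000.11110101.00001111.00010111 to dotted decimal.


10011000 = 152
11110101 = 245
00001111 = 15
00010111 = 23
IP: 152.245.15.23


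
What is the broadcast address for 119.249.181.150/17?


Network: 119.249.128.0/17
Host bits = 15
Set all host bits to 1:
Broadcast: 119.249.255.255


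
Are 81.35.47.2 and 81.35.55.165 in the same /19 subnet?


Mask: 255.255.224.0
81.35.47.2 AND mask = 81.35.32.0
81.35.55.165 AND mask = 81.35.32.0
Yes, same subnet (81.35.32.0)


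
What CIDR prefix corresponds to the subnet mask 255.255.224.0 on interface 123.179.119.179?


Binary: 11111111.11111111.11100000.00000000
Count leading 1s
Prefix: /19


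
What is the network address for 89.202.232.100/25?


IP:   01011001.11001010.11101000.01100100
Mask: 11111111.11111111.11111111.10000000
AND operation:
Net:  01011001.11001010.11101000.00000000
Network: 89.202.232.0/25


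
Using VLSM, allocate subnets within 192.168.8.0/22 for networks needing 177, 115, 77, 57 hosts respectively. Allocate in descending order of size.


177 hosts -> /24 (254 usable): 192.168.8.0/24
115 hosts -> /25 (126 usable): 192.168.9.0/25
77 hosts -> /25 (126 usable): 192.168.9.128/25
57 hosts -> /26 (62 usable): 192.168.10.0/26
Allocation: 192.168.8.0/24 (177 hosts, 254 usable); 192.168.9.0/25 (115 hosts, 126 usable); 192.168.9.128/25 (77 hosts, 126 usable); 192.168.10.0/26 (57 hosts, 62 usable)


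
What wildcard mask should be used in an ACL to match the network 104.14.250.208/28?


Subnet mask: 255.255.255.240
Wildcard = 255.255.255.255 - subnet mask
255 - 255 = 0
255 - 255 = 0
255 - 255 = 0
255 - 240 = 15
Wildcard: 0.0.0.15


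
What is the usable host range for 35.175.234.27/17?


Network: 35.175.128.0
Broadcast: 35.175.255.255
First usable = network + 1
Last usable = broadcast - 1
Range: 35.175.128.1 to 35.175.255.254


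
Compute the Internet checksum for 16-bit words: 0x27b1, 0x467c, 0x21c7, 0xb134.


Sum all words (with carry folding):
+ 0x27b1 = 0x27b1
+ 0x467c = 0x6e2d
+ 0x21c7 = 0x8ff4
+ 0xb134 = 0x4129
One's complement: ~0x4129
Checksum = 0xbed6


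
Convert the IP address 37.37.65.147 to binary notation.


37 = 00100101
37 = 00100101
65 = 01000001
147 = 10010011
Binary: 00100101.00100101.01000001.10010011


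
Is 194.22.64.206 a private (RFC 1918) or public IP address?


RFC 1918 private ranges:
  10.0.0.0/8 (10.0.0.0 - 10.255.255.255)
  172.16.0.0/12 (172.16.0.0 - 172.31.255.255)
  192.168.0.0/16 (192.168.0.0 - 192.168.255.255)
Public (not in any RFC 1918 range)


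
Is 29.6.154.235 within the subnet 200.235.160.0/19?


Subnet network: 200.235.160.0
Test IP AND mask: 29.6.128.0
No, 29.6.154.235 is not in 200.235.160.0/19


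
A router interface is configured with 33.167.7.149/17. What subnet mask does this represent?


/17 means 17 network bits, 15 host bits
Binary: 11111111111111111000000000000000
Mask: 255.255.128.0


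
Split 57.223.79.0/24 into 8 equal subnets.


New prefix = 24 + 3 = 27
Each subnet has 32 addresses
  57.223.79.0/27
  57.223.79.32/27
  57.223.79.64/27
  57.223.79.96/27
  57.223.79.128/27
  57.223.79.160/27
  57.223.79.192/27
  57.223.79.224/27
Subnets: 57.223.79.0/27, 57.223.79.32/27, 57.223.79.64/27, 57.223.79.96/27, 57.223.79.128/27, 57.223.79.160/27, 57.223.79.192/27, 57.223.79.224/27


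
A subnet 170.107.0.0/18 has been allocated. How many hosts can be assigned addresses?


Host bits = 32 - 18 = 14
Total addresses = 2^14 = 16384
Usable = total - 2 (network and broadcast)
Usable hosts: 16382


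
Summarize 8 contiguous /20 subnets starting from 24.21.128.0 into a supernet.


Original prefix: /20
Number of subnets: 8 = 2^3
New prefix = 20 - 3 = 17
Supernet: 24.21.128.0/17


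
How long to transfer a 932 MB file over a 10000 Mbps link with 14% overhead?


Effective throughput = 10000 * (1 - 14/100) = 8600 Mbps
File size in Mb = 932 * 8 = 7456 Mb
Time = 7456 / 8600
Time = 0.867 seconds


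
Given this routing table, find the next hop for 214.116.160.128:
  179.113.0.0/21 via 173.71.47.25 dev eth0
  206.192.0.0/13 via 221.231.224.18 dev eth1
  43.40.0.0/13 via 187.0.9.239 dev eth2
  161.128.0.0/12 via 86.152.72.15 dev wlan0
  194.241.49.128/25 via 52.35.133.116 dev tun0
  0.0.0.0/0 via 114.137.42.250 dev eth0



Longest prefix match for 214.116.160.128:
  /21 179.113.0.0: no
  /13 206.192.0.0: no
  /13 43.40.0.0: no
  /12 161.128.0.0: no
  /25 194.241.49.128: no
  /0 0.0.0.0: MATCH
Selected: next-hop 114.137.42.250 via eth0 (matched /0)
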